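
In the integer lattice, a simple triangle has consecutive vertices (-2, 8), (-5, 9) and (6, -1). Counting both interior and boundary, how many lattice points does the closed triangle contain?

12

Using the shoelace formula, 2A = |((-2)·9 − (-5)·8) + ((-5)·(-1) − 6·9) + (6·8 − (-2)·(-1))| = 19, so the area is 9.5.
Summing gcd(|Δx|,|Δy|) over the edges gives the boundary count: gcd(3,1) + gcd(11,10) + gcd(8,9) = 1+1+1 = 3.
Pick's theorem gives I = A − B/2 + 1 = 9.5 − 3/2 + 1 = 9, so the closed region contains I + B = 9 + 3 = 12 lattice points.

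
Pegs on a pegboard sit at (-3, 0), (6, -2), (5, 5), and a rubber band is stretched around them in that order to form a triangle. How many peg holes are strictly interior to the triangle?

30

The shoelace formula gives twice the area as |((-3)·(-2) − 6·0) + (6·5 − 5·(-2)) + (5·0 − (-3)·5)| = 61, so the area is 61/2.
The number of boundary lattice points is Σ gcd(|Δx|,|Δy|) = gcd(9,2) + gcd(1,7) + gcd(8,5) = 1+1+1 = 3.
By Pick's theorem A = I + B/2 − 1, so I = 61/2 − 3/2 + 1 = 30.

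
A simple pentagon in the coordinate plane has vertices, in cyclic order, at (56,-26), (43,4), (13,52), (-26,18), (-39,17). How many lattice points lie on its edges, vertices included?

Along each edge there are gcd(|Δx|,|Δy|)+1 lattice points, so counting each shared vertex once the boundary has gcd(13,30) + gcd(30,48) + gcd(39,34) + gcd(13,1) + gcd(95,43) = 1+6+1+1+1 = 10.

10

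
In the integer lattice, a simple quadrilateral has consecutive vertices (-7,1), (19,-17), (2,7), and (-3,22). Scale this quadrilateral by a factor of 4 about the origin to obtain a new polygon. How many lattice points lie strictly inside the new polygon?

3847

Using the shoelace formula, 2A = |((-7)·(-17) − 19·1) + (19·7 − 2·(-17)) + (2·22 − (-3)·7) + ((-3)·1 − (-7)·22)| = 483, so the area is 483/2.
The number of boundary lattice points is Σ gcd(|Δx|,|Δy|) = gcd(26,18) + gcd(17,24) + gcd(5,15) + gcd(4,21) = 2+1+5+1 = 9.
Scaling by 4 multiplies the area by 4² = 16 (so the new area is 3864) and multiplies the boundary lattice-point count by 4, giving 36.
By Pick's theorem, the interior count of the dilated polygon is 3864 − 36/2 + 1 = 3847.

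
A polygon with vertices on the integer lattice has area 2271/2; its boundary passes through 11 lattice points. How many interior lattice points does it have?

Pick's theorem A = I + B/2 − 1 rearranges to I = A − B/2 + 1 = 2271/2 − 11/2 + 1 = 1131.

1131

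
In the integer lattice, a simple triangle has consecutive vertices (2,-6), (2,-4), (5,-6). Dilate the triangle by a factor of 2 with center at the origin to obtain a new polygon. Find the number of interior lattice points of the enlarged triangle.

The shoelace formula gives twice the area as |(2·(-4) − 2·(-6)) + (2·(-6) − 5·(-4)) + (5·(-6) − 2·(-6))| = 6, so the area is 3.
Summing gcd(|Δx|,|Δy|) over the edges gives the boundary count: gcd(0,2) + gcd(3,2) + gcd(3,0) = 2+1+3 = 6.
Scaling by 2 multiplies the area by 2² = 4 (so the new area is 12) and multiplies the boundary lattice-point count by 2, giving 12.
By Pick's theorem, the interior count of the dilated polygon is 12 − 12/2 + 1 = 7.

7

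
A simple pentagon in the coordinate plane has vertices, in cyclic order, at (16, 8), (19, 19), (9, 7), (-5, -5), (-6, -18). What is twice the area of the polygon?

404

Using the shoelace formula, 2A = |[16·19 − 19·8] + [19·7 − 9·19] + [9·(-5) − (-5)·7] + [(-5)·(-18) − (-6)·(-5)] + [(-6)·8 − 16·(-18)]| = 404, so the area is 202.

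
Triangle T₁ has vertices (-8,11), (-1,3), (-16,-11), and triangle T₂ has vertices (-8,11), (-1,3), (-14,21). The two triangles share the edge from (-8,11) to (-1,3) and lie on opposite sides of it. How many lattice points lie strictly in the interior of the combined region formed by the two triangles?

The union is the simple quadrilateral with vertices (-8,11), (-16,-11), (-1,3), (-14,21) in order.
By the shoelace formula, twice the signed area is |[(-8)·(-11) − (-16)·11] + [(-16)·3 − (-1)·(-11)] + [(-1)·21 − (-14)·3] + [(-14)·11 − (-8)·21]| = 240, so the area is 120.
Summing gcd(|Δx|,|Δy|) over the edges gives the boundary count: gcd(8,22) + gcd(15,14) + gcd(13,18) + gcd(6,10) = 2+1+1+2 = 6.
By Pick's theorem I = A − B/2 + 1 = 120 − 6/2 + 1 = 118.

118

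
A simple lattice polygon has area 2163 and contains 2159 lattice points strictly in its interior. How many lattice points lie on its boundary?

Pick's theorem gives A = I + B/2 − 1, so B = 2(A − I + 1) = 2(2163 − 2159 + 1) = 10.

10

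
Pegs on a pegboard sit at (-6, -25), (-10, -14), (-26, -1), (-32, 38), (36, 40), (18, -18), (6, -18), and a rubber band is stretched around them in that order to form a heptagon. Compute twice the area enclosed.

6030

By the shoelace formula, twice the signed area is |((-6)·(-14) − (-10)·(-25)) + ((-10)·(-1) − (-26)·(-14)) + ((-26)·38 − (-32)·(-1)) + ((-32)·40 − 36·38) + (36·(-18) − 18·40) + (18·(-18) − 6·(-18)) + (6·(-25) − (-6)·(-18))| = 6030, so the area is 3015.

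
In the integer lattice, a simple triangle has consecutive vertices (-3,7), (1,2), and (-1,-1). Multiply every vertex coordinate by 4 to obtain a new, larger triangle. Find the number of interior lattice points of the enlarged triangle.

169

By the shoelace formula, twice the signed area is |((-3)·2 − 1·7) + (1·(-1) − (-1)·2) + ((-1)·7 − (-3)·(-1))| = 22, so the area is 11.
The number of boundary lattice points is Σ gcd(|Δx|,|Δy|) = gcd(4,5) + gcd(2,3) + gcd(2,8) = 1+1+2 = 4.
Scaling by 4 multiplies the area by 4² = 16 (so the new area is 176) and multiplies the boundary lattice-point count by 4, giving 16.
By Pick's theorem, the interior count of the dilated polygon is 176 − 16/2 + 1 = 169.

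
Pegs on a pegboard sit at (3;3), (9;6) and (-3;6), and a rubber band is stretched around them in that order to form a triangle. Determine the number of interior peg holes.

10

By the shoelace formula, twice the signed area is |[3·6 − 9·3] + [9·6 − (-3)·6] + [(-3)·3 − 3·6]| = 36, so the area is 18.
The number of boundary lattice points is Σ gcd(|Δx|,|Δy|) = gcd(6,3) + gcd(12,0) + gcd(6,3) = 3+12+3 = 18.
Pick's theorem gives I = A − B/2 + 1 = 18 − 18/2 + 1 = 10.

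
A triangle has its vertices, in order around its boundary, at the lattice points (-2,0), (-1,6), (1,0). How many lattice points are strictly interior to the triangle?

7

The shoelace formula gives twice the area as |((-2)·6 − (-1)·0) + ((-1)·0 − 1·6) + (1·0 − (-2)·0)| = 18, so the area is 9.
The number of boundary lattice points is Σ gcd(|Δx|,|Δy|) = gcd(1,6) + gcd(2,6) + gcd(3,0) = 1+2+3 = 6.
By Pick's theorem A = I + B/2 − 1, so I = 9 − 6/2 + 1 = 7.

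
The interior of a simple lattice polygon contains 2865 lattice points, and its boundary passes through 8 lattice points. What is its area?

By Pick's theorem, A = I + B/2 − 1 = 2865 + 8/2 − 1 = 2868.

2868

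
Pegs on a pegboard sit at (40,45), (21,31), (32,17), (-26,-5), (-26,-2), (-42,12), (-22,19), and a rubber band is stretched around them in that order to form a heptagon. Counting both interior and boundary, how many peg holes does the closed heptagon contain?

1415

Using the shoelace formula, 2A = |[40·31 − 21·45] + [21·17 − 32·31] + [32·(-5) − (-26)·17] + [(-26)·(-2) − (-26)·(-5)] + [(-26)·12 − (-42)·(-2)] + [(-42)·19 − (-22)·12] + [(-22)·45 − 40·19]| = 2816, so the area is 1408.
Summing gcd(|Δx|,|Δy|) over the edges gives the boundary count: gcd(19,14) + gcd(11,14) + gcd(58,22) + gcd(0,3) + gcd(16,14) + gcd(20,7) + gcd(62,26) = 1+1+2+3+2+1+2 = 12.
Pick's theorem gives I = A − B/2 + 1 = 1408 − 12/2 + 1 = 1403, so the closed region contains I + B = 1403 + 12 = 1415 lattice points.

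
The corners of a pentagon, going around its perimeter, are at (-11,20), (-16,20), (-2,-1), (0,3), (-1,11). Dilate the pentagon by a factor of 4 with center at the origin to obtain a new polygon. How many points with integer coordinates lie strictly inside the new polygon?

Using the shoelace formula, 2A = |((-11)·20 − (-16)·20) + ((-16)·(-1) − (-2)·20) + ((-2)·3 − 0·(-1)) + (0·11 − (-1)·3) + ((-1)·20 − (-11)·11)| = 254, so the area is 127.
Summing gcd(|Δx|,|Δy|) over the edges gives the boundary count: gcd(5,0) + gcd(14,21) + gcd(2,4) + gcd(1,8) + gcd(10,9) = 5+7+2+1+1 = 16.
Scaling by 4 multiplies the area by 4² = 16 (so the new area is 2032) and multiplies the boundary lattice-point count by 4, giving 64.
By Pick's theorem, the interior count of the dilated polygon is 2032 − 64/2 + 1 = 2001.

2001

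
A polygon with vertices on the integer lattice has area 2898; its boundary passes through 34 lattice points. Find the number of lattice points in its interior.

Pick's theorem A = I + B/2 − 1 rearranges to I = A − B/2 + 1 = 2898 − 34/2 + 1 = 2882.

2882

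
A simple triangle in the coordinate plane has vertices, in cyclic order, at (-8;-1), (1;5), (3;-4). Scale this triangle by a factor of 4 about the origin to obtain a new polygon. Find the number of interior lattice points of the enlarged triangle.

The shoelace formula gives twice the area as |[(-8)·5 − 1·(-1)] + [1·(-4) − 3·5] + [3·(-1) − (-8)·(-4)]| = 93, so the area is 46.5.
The number of boundary lattice points is Σ gcd(|Δx|,|Δy|) = gcd(9,6) + gcd(2,9) + gcd(11,3) = 3+1+1 = 5.
Scaling by 4 multiplies the area by 4² = 16 (so the new area is 744) and multiplies the boundary lattice-point count by 4, giving 20.
By Pick's theorem, the interior count of the dilated polygon is 744 − 20/2 + 1 = 735.

735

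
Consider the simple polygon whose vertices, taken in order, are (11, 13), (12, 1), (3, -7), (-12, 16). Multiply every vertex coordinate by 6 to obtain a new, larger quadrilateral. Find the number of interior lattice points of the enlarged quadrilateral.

The shoelace formula gives twice the area as |(11·1 − 12·13) + (12·(-7) − 3·1) + (3·16 − (-12)·(-7)) + ((-12)·13 − 11·16)| = 600, so the area is 300.
Summing gcd(|Δx|,|Δy|) over the edges gives the boundary count: gcd(1,12) + gcd(9,8) + gcd(15,23) + gcd(23,3) = 1+1+1+1 = 4.
Scaling by 6 multiplies the area by 6² = 36 (so the new area is 10800) and multiplies the boundary lattice-point count by 6, giving 24.
By Pick's theorem, the interior count of the dilated polygon is 10800 − 24/2 + 1 = 10789.

10789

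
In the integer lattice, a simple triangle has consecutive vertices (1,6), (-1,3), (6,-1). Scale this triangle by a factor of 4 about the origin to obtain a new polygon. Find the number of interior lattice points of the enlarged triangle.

By the shoelace formula, twice the signed area is |[1·3 − (-1)·6] + [(-1)·(-1) − 6·3] + [6·6 − 1·(-1)]| = 29, so the area is 14.5.
Summing gcd(|Δx|,|Δy|) over the edges gives the boundary count: gcd(2,3) + gcd(7,4) + gcd(5,7) = 1+1+1 = 3.
Scaling by 4 multiplies the area by 4² = 16 (so the new area is 232) and multiplies the boundary lattice-point count by 4, giving 12.
By Pick's theorem, the interior count of the dilated polygon is 232 − 12/2 + 1 = 227.

227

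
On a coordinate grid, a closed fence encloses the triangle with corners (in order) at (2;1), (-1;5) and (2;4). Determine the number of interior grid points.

3

Using the shoelace formula, 2A = |[2·5 − (-1)·1] + [(-1)·4 − 2·5] + [2·1 − 2·4]| = 9, so the area is 4.5.
Summing gcd(|Δx|,|Δy|) over the edges gives the boundary count: gcd(3,4) + gcd(3,1) + gcd(0,3) = 1+1+3 = 5.
Pick's theorem gives I = A − B/2 + 1 = 4.5 − 5/2 + 1 = 3.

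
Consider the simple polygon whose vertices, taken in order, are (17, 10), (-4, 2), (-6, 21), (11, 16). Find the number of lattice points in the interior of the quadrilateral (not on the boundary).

Using the shoelace formula, 2A = |(17·2 − (-4)·10) + ((-4)·21 − (-6)·2) + ((-6)·16 − 11·21) + (11·10 − 17·16)| = 487, so the area is 243.5.
Summing gcd(|Δx|,|Δy|) over the edges gives the boundary count: gcd(21,8) + gcd(2,19) + gcd(17,5) + gcd(6,6) = 1+1+1+6 = 9.
By Pick's theorem A = I + B/2 − 1, so I = 243.5 − 9/2 + 1 = 240.

240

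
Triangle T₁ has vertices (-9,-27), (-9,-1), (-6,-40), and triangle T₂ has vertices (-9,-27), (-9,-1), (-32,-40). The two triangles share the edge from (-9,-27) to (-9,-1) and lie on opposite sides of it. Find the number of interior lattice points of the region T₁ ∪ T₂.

336

The union is the simple quadrilateral with vertices (-9,-27), (-6,-40), (-9,-1), (-32,-40) in order.
By the shoelace formula, twice the signed area is |((-9)·(-40) − (-6)·(-27)) + ((-6)·(-1) − (-9)·(-40)) + ((-9)·(-40) − (-32)·(-1)) + ((-32)·(-27) − (-9)·(-40))| = 676, so the area is 338.
Summing gcd(|Δx|,|Δy|) over the edges gives the boundary count: gcd(3,13) + gcd(3,39) + gcd(23,39) + gcd(23,13) = 1+3+1+1 = 6.
By Pick's theorem I = A − B/2 + 1 = 338 − 6/2 + 1 = 336.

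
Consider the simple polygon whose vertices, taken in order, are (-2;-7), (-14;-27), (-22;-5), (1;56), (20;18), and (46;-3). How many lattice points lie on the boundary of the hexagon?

Summing gcd(|Δx|,|Δy|) over the edges gives the boundary count: gcd(12,20) + gcd(8,22) + gcd(23,61) + gcd(19,38) + gcd(26,21) + gcd(48,4) = 4+2+1+19+1+4 = 31.

31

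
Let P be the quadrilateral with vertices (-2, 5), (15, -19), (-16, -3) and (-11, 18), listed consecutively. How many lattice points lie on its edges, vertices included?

The number of boundary lattice points is Σ gcd(|Δx|,|Δy|) = gcd(17,24) + gcd(31,16) + gcd(5,21) + gcd(9,13) = 1+1+1+1 = 4.

4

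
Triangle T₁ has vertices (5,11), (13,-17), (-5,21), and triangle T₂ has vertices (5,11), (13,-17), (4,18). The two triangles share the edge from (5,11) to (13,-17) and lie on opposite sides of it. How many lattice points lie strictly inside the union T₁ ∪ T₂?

108

The union is the simple quadrilateral with vertices (5,11), (-5,21), (13,-17), (4,18) in order.
The shoelace formula gives twice the area as |(5·21 − (-5)·11) + ((-5)·(-17) − 13·21) + (13·18 − 4·(-17)) + (4·11 − 5·18)| = 228, so the area is 114.
Along each edge there are gcd(|Δx|,|Δy|)+1 lattice points, so counting each shared vertex once the boundary has gcd(10,10) + gcd(18,38) + gcd(9,35) + gcd(1,7) = 10+2+1+1 = 14.
By Pick's theorem I = A − B/2 + 1 = 114 − 14/2 + 1 = 108.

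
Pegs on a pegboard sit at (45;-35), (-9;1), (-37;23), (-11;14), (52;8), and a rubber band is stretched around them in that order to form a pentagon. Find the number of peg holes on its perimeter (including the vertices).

Along each edge there are gcd(|Δx|,|Δy|)+1 lattice points, so counting each shared vertex once the boundary has gcd(54,36) + gcd(28,22) + gcd(26,9) + gcd(63,6) + gcd(7,43) = 18+2+1+3+1 = 25.

25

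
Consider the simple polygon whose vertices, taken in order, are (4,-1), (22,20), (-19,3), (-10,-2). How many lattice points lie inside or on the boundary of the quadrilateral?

321

The shoelace formula gives twice the area as |[4·20 − 22·(-1)] + [22·3 − (-19)·20] + [(-19)·(-2) − (-10)·3] + [(-10)·(-1) − 4·(-2)]| = 634, so the area is 317.
Along each edge there are gcd(|Δx|,|Δy|)+1 lattice points, so counting each shared vertex once the boundary has gcd(18,21) + gcd(41,17) + gcd(9,5) + gcd(14,1) = 3+1+1+1 = 6.
Pick's theorem gives I = A − B/2 + 1 = 317 − 6/2 + 1 = 315, so the closed region contains I + B = 315 + 6 = 321 lattice points.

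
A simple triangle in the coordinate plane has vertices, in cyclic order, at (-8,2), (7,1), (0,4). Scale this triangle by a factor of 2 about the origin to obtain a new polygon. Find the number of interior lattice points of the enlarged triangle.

73

The shoelace formula gives twice the area as |[(-8)·1 − 7·2] + [7·4 − 0·1] + [0·2 − (-8)·4]| = 38, so the area is 19.
The number of boundary lattice points is Σ gcd(|Δx|,|Δy|) = gcd(15,1) + gcd(7,3) + gcd(8,2) = 1+1+2 = 4.
Scaling by 2 multiplies the area by 2² = 4 (so the new area is 76) and multiplies the boundary lattice-point count by 2, giving 8.
By Pick's theorem, the interior count of the dilated polygon is 76 − 8/2 + 1 = 73.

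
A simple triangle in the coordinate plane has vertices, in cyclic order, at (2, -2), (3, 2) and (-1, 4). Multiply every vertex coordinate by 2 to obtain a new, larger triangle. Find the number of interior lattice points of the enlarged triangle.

31

The shoelace formula gives twice the area as |[2·2 − 3·(-2)] + [3·4 − (-1)·2] + [(-1)·(-2) − 2·4]| = 18, so the area is 9.
Summing gcd(|Δx|,|Δy|) over the edges gives the boundary count: gcd(1,4) + gcd(4,2) + gcd(3,6) = 1+2+3 = 6.
Scaling by 2 multiplies the area by 2² = 4 (so the new area is 36) and multiplies the boundary lattice-point count by 2, giving 12.
By Pick's theorem, the interior count of the dilated polygon is 36 − 12/2 + 1 = 31.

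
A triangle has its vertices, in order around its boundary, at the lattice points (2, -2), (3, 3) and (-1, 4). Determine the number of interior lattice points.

By the shoelace formula, twice the signed area is |(2·3 − 3·(-2)) + (3·4 − (-1)·3) + ((-1)·(-2) − 2·4)| = 21, so the area is 10.5.
The number of boundary lattice points is Σ gcd(|Δx|,|Δy|) = gcd(1,5) + gcd(4,1) + gcd(3,6) = 1+1+3 = 5.
Pick's theorem gives I = A − B/2 + 1 = 10.5 − 5/2 + 1 = 9.

9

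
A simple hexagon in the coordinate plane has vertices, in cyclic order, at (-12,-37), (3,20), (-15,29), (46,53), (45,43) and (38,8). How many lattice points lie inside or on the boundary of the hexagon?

Using the shoelace formula, 2A = |[(-12)·20 − 3·(-37)] + [3·29 − (-15)·20] + [(-15)·53 − 46·29] + [46·43 − 45·53] + [45·8 − 38·43] + [38·(-37) − (-12)·8]| = 4862, so the area is 2431.
The number of boundary lattice points is Σ gcd(|Δx|,|Δy|) = gcd(15,57) + gcd(18,9) + gcd(61,24) + gcd(1,10) + gcd(7,35) + gcd(50,45) = 3+9+1+1+7+5 = 26.
Pick's theorem gives I = A − B/2 + 1 = 2431 − 26/2 + 1 = 2419, so the closed region contains I + B = 2419 + 26 = 2445 lattice points.

2445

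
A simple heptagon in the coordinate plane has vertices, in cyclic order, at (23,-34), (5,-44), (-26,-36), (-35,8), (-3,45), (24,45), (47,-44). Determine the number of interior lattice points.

Using the shoelace formula, 2A = |[23·(-44) − 5·(-34)] + [5·(-36) − (-26)·(-44)] + [(-26)·8 − (-35)·(-36)] + [(-35)·45 − (-3)·8] + [(-3)·45 − 24·45] + [24·(-44) − 47·45] + [47·(-34) − 23·(-44)]| = 10157, so the area is 5078.5.
Along each edge there are gcd(|Δx|,|Δy|)+1 lattice points, so counting each shared vertex once the boundary has gcd(18,10) + gcd(31,8) + gcd(9,44) + gcd(32,37) + gcd(27,0) + gcd(23,89) + gcd(24,10) = 2+1+1+1+27+1+2 = 35.
Pick's theorem gives I = A − B/2 + 1 = 5078.5 − 35/2 + 1 = 5062.

5062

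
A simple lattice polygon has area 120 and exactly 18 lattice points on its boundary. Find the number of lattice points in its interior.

112

Pick's theorem A = I + B/2 − 1 rearranges to I = A − B/2 + 1 = 120 − 18/2 + 1 = 112.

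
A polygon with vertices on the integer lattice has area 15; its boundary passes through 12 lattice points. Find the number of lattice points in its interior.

Pick's theorem A = I + B/2 − 1 rearranges to I = A − B/2 + 1 = 15 − 12/2 + 1 = 10.

10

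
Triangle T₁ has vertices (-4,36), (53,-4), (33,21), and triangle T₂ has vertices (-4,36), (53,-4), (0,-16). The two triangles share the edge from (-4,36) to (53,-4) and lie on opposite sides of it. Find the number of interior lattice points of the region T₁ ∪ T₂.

The union is the simple quadrilateral with vertices (-4,36), (33,21), (53,-4), (0,-16) in order.
By the shoelace formula, twice the signed area is |((-4)·21 − 33·36) + (33·(-4) − 53·21) + (53·(-16) − 0·(-4)) + (0·36 − (-4)·(-16))| = 3429, so the area is 1714.5.
Along each edge there are gcd(|Δx|,|Δy|)+1 lattice points, so counting each shared vertex once the boundary has gcd(37,15) + gcd(20,25) + gcd(53,12) + gcd(4,52) = 1+5+1+4 = 11.
By Pick's theorem I = A − B/2 + 1 = 1714.5 − 11/2 + 1 = 1710.

1710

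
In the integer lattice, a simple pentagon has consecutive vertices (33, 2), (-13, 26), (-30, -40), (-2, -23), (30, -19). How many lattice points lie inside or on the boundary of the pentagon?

2111

Using the shoelace formula, 2A = |[33·26 − (-13)·2] + [(-13)·(-40) − (-30)·26] + [(-30)·(-23) − (-2)·(-40)] + [(-2)·(-19) − 30·(-23)] + [30·2 − 33·(-19)]| = 4209, so the area is 4209/2.
Summing gcd(|Δx|,|Δy|) over the edges gives the boundary count: gcd(46,24) + gcd(17,66) + gcd(28,17) + gcd(32,4) + gcd(3,21) = 2+1+1+4+3 = 11.
Pick's theorem gives I = A − B/2 + 1 = 4209/2 − 11/2 + 1 = 2100, so the closed region contains I + B = 2100 + 11 = 2111 lattice points.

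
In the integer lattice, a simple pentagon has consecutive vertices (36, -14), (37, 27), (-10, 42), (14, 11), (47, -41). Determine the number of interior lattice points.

1170

The shoelace formula gives twice the area as |[36·27 − 37·(-14)] + [37·42 − (-10)·27] + [(-10)·11 − 14·42] + [14·(-41) − 47·11] + [47·(-14) − 36·(-41)]| = 2343, so the area is 1171.5.
Along each edge there are gcd(|Δx|,|Δy|)+1 lattice points, so counting each shared vertex once the boundary has gcd(1,41) + gcd(47,15) + gcd(24,31) + gcd(33,52) + gcd(11,27) = 1+1+1+1+1 = 5.
By Pick's theorem A = I + B/2 − 1, so I = 1171.5 − 5/2 + 1 = 1170.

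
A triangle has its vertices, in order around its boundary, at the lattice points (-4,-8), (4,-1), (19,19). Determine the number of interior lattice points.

By the shoelace formula, twice the signed area is |[(-4)·(-1) − 4·(-8)] + [4·19 − 19·(-1)] + [19·(-8) − (-4)·19]| = 55, so the area is 55/2.
Summing gcd(|Δx|,|Δy|) over the edges gives the boundary count: gcd(8,7) + gcd(15,20) + gcd(23,27) = 1+5+1 = 7.
Pick's theorem gives I = A − B/2 + 1 = 55/2 − 7/2 + 1 = 25.

25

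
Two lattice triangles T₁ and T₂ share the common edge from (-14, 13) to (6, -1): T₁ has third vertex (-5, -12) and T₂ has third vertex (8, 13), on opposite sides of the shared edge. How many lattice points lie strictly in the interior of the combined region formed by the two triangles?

The union is the simple quadrilateral with vertices (-14, 13), (-5, -12), (6, -1), (8, 13) in order.
Using the shoelace formula, 2A = |[(-14)·(-12) − (-5)·13] + [(-5)·(-1) − 6·(-12)] + [6·13 − 8·(-1)] + [8·13 − (-14)·13]| = 682, so the area is 341.
Summing gcd(|Δx|,|Δy|) over the edges gives the boundary count: gcd(9,25) + gcd(11,11) + gcd(2,14) + gcd(22,0) = 1+11+2+22 = 36.
By Pick's theorem I = A − B/2 + 1 = 341 − 36/2 + 1 = 324.

324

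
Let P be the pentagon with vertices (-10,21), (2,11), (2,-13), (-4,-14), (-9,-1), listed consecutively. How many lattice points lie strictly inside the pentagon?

By the shoelace formula, twice the signed area is |[(-10)·11 − 2·21] + [2·(-13) − 2·11] + [2·(-14) − (-4)·(-13)] + [(-4)·(-1) − (-9)·(-14)] + [(-9)·21 − (-10)·(-1)]| = 601, so the area is 300.5.
The number of boundary lattice points is Σ gcd(|Δx|,|Δy|) = gcd(12,10) + gcd(0,24) + gcd(6,1) + gcd(5,13) + gcd(1,22) = 2+24+1+1+1 = 29.
Pick's theorem gives I = A − B/2 + 1 = 300.5 − 29/2 + 1 = 287.

287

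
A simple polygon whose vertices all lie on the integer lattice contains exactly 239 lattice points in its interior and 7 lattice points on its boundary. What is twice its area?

483

Pick's theorem states A = I + B/2 − 1, so A = 239 + 7/2 − 1 = 483/2.
Hence 2A = 483.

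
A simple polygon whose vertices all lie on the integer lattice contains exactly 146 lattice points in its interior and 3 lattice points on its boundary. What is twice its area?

293

Pick's theorem states A = I + B/2 − 1, so A = 146 + 3/2 − 1 = 293/2.
Hence 2A = 293.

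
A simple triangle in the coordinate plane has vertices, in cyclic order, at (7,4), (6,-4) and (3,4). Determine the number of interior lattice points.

By the shoelace formula, twice the signed area is |(7·(-4) − 6·4) + (6·4 − 3·(-4)) + (3·4 − 7·4)| = 32, so the area is 16.
Summing gcd(|Δx|,|Δy|) over the edges gives the boundary count: gcd(1,8) + gcd(3,8) + gcd(4,0) = 1+1+4 = 6.
Pick's theorem gives I = A − B/2 + 1 = 16 − 6/2 + 1 = 14.

14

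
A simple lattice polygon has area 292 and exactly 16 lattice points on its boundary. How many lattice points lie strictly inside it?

285

Pick's theorem A = I + B/2 − 1 rearranges to I = A − B/2 + 1 = 292 − 16/2 + 1 = 285.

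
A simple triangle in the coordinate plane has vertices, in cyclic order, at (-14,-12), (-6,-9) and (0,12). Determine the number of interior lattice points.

73

The shoelace formula gives twice the area as |((-14)·(-9) − (-6)·(-12)) + ((-6)·12 − 0·(-9)) + (0·(-12) − (-14)·12)| = 150, so the area is 75.
Summing gcd(|Δx|,|Δy|) over the edges gives the boundary count: gcd(8,3) + gcd(6,21) + gcd(14,24) = 1+3+2 = 6.
Pick's theorem gives I = A − B/2 + 1 = 75 − 6/2 + 1 = 73.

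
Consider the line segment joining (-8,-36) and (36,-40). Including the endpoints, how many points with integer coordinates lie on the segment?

5

The number of lattice points on a segment between lattice points is gcd(|Δx|,|Δy|) + 1 = gcd(44,4) + 1 = 4 + 1 = 5.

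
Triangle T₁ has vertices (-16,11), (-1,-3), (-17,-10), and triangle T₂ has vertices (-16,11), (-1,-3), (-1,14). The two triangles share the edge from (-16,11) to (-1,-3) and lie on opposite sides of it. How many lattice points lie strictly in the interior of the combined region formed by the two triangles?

The union is the simple quadrilateral with vertices (-16,11), (-17,-10), (-1,-3), (-1,14) in order.
By the shoelace formula, twice the signed area is |((-16)·(-10) − (-17)·11) + ((-17)·(-3) − (-1)·(-10)) + ((-1)·14 − (-1)·(-3)) + ((-1)·11 − (-16)·14)| = 584, so the area is 292.
Along each edge there are gcd(|Δx|,|Δy|)+1 lattice points, so counting each shared vertex once the boundary has gcd(1,21) + gcd(16,7) + gcd(0,17) + gcd(15,3) = 1+1+17+3 = 22.
By Pick's theorem I = A − B/2 + 1 = 292 − 22/2 + 1 = 282.

282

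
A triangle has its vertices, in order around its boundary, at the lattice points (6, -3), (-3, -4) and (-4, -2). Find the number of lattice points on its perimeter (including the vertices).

Along each edge there are gcd(|Δx|,|Δy|)+1 lattice points, so counting each shared vertex once the boundary has gcd(9,1) + gcd(1,2) + gcd(10,1) = 1+1+1 = 3.

3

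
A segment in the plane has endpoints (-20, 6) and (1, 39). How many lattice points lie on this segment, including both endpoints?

4

The number of lattice points on a segment between lattice points is gcd(|Δx|,|Δy|) + 1 = gcd(21,33) + 1 = 3 + 1 = 4.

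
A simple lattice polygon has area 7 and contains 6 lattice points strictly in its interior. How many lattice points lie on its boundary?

Pick's theorem gives A = I + B/2 − 1, so B = 2(A − I + 1) = 2(7 − 6 + 1) = 4.

4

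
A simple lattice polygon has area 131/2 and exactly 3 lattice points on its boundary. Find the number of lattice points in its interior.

65

From Pick's theorem, I = A − B/2 + 1 = 131/2 − 3/2 + 1 = 65.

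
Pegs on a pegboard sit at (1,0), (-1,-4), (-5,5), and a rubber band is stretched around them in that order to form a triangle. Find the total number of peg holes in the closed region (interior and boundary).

20

Using the shoelace formula, 2A = |[1·(-4) − (-1)·0] + [(-1)·5 − (-5)·(-4)] + [(-5)·0 − 1·5]| = 34, so the area is 17.
Summing gcd(|Δx|,|Δy|) over the edges gives the boundary count: gcd(2,4) + gcd(4,9) + gcd(6,5) = 2+1+1 = 4.
Pick's theorem gives I = A − B/2 + 1 = 17 − 4/2 + 1 = 16, so the closed region contains I + B = 16 + 4 = 20 lattice points.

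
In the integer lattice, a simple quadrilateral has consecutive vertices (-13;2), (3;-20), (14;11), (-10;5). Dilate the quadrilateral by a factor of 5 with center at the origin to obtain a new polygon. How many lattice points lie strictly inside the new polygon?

By the shoelace formula, twice the signed area is |[(-13)·(-20) − 3·2] + [3·11 − 14·(-20)] + [14·5 − (-10)·11] + [(-10)·2 − (-13)·5]| = 792, so the area is 396.
The number of boundary lattice points is Σ gcd(|Δx|,|Δy|) = gcd(16,22) + gcd(11,31) + gcd(24,6) + gcd(3,3) = 2+1+6+3 = 12.
Scaling by 5 multiplies the area by 5² = 25 (so the new area is 9900) and multiplies the boundary lattice-point count by 5, giving 60.
By Pick's theorem, the interior count of the dilated polygon is 9900 − 60/2 + 1 = 9871.

9871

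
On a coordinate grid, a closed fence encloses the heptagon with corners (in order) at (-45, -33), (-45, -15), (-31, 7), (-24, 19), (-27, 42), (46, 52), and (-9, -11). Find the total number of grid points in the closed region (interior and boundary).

3053

The shoelace formula gives twice the area as |[(-45)·(-15) − (-45)·(-33)] + [(-45)·7 − (-31)·(-15)] + [(-31)·19 − (-24)·7] + [(-24)·42 − (-27)·19] + [(-27)·52 − 46·42] + [46·(-11) − (-9)·52] + [(-9)·(-33) − (-45)·(-11)]| = 6078, so the area is 3039.
The number of boundary lattice points is Σ gcd(|Δx|,|Δy|) = gcd(0,18) + gcd(14,22) + gcd(7,12) + gcd(3,23) + gcd(73,10) + gcd(55,63) + gcd(36,22) = 18+2+1+1+1+1+2 = 26.
Pick's theorem gives I = A − B/2 + 1 = 3039 − 26/2 + 1 = 3027, so the closed region contains I + B = 3027 + 26 = 3053 lattice points.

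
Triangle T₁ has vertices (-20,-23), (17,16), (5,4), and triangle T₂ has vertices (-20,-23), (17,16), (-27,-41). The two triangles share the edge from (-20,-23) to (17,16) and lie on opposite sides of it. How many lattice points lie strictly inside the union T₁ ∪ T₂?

202

The union is the simple quadrilateral with vertices (-20,-23), (5,4), (17,16), (-27,-41) in order.
The shoelace formula gives twice the area as |[(-20)·4 − 5·(-23)] + [5·16 − 17·4] + [17·(-41) − (-27)·16] + [(-27)·(-23) − (-20)·(-41)]| = 417, so the area is 417/2.
Summing gcd(|Δx|,|Δy|) over the edges gives the boundary count: gcd(25,27) + gcd(12,12) + gcd(44,57) + gcd(7,18) = 1+12+1+1 = 15.
By Pick's theorem I = A − B/2 + 1 = 417/2 − 15/2 + 1 = 202.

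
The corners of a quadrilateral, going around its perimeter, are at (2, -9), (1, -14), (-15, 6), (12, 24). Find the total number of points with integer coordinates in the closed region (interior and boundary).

The shoelace formula gives twice the area as |(2·(-14) − 1·(-9)) + (1·6 − (-15)·(-14)) + ((-15)·24 − 12·6) + (12·(-9) − 2·24)| = 811, so the area is 405.5.
The number of boundary lattice points is Σ gcd(|Δx|,|Δy|) = gcd(1,5) + gcd(16,20) + gcd(27,18) + gcd(10,33) = 1+4+9+1 = 15.
Pick's theorem gives I = A − B/2 + 1 = 405.5 − 15/2 + 1 = 399, so the closed region contains I + B = 399 + 15 = 414 lattice points.

414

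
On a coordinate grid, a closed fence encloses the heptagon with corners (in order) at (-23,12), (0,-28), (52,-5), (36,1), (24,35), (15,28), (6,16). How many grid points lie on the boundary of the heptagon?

11

The number of boundary lattice points is Σ gcd(|Δx|,|Δy|) = gcd(23,40) + gcd(52,23) + gcd(16,6) + gcd(12,34) + gcd(9,7) + gcd(9,12) + gcd(29,4) = 1+1+2+2+1+3+1 = 11.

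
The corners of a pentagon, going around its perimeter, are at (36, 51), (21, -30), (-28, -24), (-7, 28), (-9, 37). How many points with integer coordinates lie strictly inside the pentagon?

3120

The shoelace formula gives twice the area as |(36·(-30) − 21·51) + (21·(-24) − (-28)·(-30)) + ((-28)·28 − (-7)·(-24)) + ((-7)·37 − (-9)·28) + ((-9)·51 − 36·37)| = 6245, so the area is 6245/2.
Along each edge there are gcd(|Δx|,|Δy|)+1 lattice points, so counting each shared vertex once the boundary has gcd(15,81) + gcd(49,6) + gcd(21,52) + gcd(2,9) + gcd(45,14) = 3+1+1+1+1 = 7.
Pick's theorem gives I = A − B/2 + 1 = 6245/2 − 7/2 + 1 = 3120.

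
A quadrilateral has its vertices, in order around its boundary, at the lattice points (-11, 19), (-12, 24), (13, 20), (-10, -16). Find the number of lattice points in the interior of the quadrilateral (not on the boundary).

The shoelace formula gives twice the area as |((-11)·24 − (-12)·19) + ((-12)·20 − 13·24) + (13·(-16) − (-10)·20) + ((-10)·19 − (-11)·(-16))| = 962, so the area is 481.
Along each edge there are gcd(|Δx|,|Δy|)+1 lattice points, so counting each shared vertex once the boundary has gcd(1,5) + gcd(25,4) + gcd(23,36) + gcd(1,35) = 1+1+1+1 = 4.
By Pick's theorem A = I + B/2 − 1, so I = 481 − 4/2 + 1 = 480.

480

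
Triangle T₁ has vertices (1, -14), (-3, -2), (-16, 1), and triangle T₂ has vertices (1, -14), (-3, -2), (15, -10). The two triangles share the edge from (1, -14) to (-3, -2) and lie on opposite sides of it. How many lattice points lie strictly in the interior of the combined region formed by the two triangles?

162

The union is the simple quadrilateral with vertices (1, -14), (-16, 1), (-3, -2), (15, -10) in order.
The shoelace formula gives twice the area as |[1·1 − (-16)·(-14)] + [(-16)·(-2) − (-3)·1] + [(-3)·(-10) − 15·(-2)] + [15·(-14) − 1·(-10)]| = 328, so the area is 164.
Along each edge there are gcd(|Δx|,|Δy|)+1 lattice points, so counting each shared vertex once the boundary has gcd(17,15) + gcd(13,3) + gcd(18,8) + gcd(14,4) = 1+1+2+2 = 6.
By Pick's theorem I = A − B/2 + 1 = 164 − 6/2 + 1 = 162.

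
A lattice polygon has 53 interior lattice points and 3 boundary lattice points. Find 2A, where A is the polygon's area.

107

Pick's theorem states A = I + B/2 − 1, so A = 53 + 3/2 − 1 = 107/2.
Hence 2A = 107.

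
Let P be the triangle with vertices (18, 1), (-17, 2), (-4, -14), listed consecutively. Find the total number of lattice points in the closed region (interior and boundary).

Using the shoelace formula, 2A = |(18·2 − (-17)·1) + ((-17)·(-14) − (-4)·2) + ((-4)·1 − 18·(-14))| = 547, so the area is 273.5.
Along each edge there are gcd(|Δx|,|Δy|)+1 lattice points, so counting each shared vertex once the boundary has gcd(35,1) + gcd(13,16) + gcd(22,15) = 1+1+1 = 3.
Pick's theorem gives I = A − B/2 + 1 = 273.5 − 3/2 + 1 = 273, so the closed region contains I + B = 273 + 3 = 276 lattice points.

276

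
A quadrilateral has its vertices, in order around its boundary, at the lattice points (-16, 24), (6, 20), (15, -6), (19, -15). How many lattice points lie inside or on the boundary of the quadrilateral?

351

Using the shoelace formula, 2A = |[(-16)·20 − 6·24] + [6·(-6) − 15·20] + [15·(-15) − 19·(-6)] + [19·24 − (-16)·(-15)]| = 695, so the area is 347.5.
The number of boundary lattice points is Σ gcd(|Δx|,|Δy|) = gcd(22,4) + gcd(9,26) + gcd(4,9) + gcd(35,39) = 2+1+1+1 = 5.
Pick's theorem gives I = A − B/2 + 1 = 347.5 − 5/2 + 1 = 346, so the closed region contains I + B = 346 + 5 = 351 lattice points.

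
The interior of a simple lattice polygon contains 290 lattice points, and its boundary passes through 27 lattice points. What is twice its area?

605

Pick's theorem states A = I + B/2 − 1, so A = 290 + 27/2 − 1 = 605/2.
Hence 2A = 605.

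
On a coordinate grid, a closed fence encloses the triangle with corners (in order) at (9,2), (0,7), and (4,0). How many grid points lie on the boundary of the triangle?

Along each edge there are gcd(|Δx|,|Δy|)+1 lattice points, so counting each shared vertex once the boundary has gcd(9,5) + gcd(4,7) + gcd(5,2) = 1+1+1 = 3.

3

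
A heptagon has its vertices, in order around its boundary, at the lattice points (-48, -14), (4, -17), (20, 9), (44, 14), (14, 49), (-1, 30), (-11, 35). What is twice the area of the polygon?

5690

The shoelace formula gives twice the area as |((-48)·(-17) − 4·(-14)) + (4·9 − 20·(-17)) + (20·14 − 44·9) + (44·49 − 14·14) + (14·30 − (-1)·49) + ((-1)·35 − (-11)·30) + ((-11)·(-14) − (-48)·35)| = 5690, so the area is 2845.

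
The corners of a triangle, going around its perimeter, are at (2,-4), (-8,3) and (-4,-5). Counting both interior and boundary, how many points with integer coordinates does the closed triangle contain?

30

The shoelace formula gives twice the area as |[2·3 − (-8)·(-4)] + [(-8)·(-5) − (-4)·3] + [(-4)·(-4) − 2·(-5)]| = 52, so the area is 26.
Summing gcd(|Δx|,|Δy|) over the edges gives the boundary count: gcd(10,7) + gcd(4,8) + gcd(6,1) = 1+4+1 = 6.
Pick's theorem gives I = A − B/2 + 1 = 26 − 6/2 + 1 = 24, so the closed region contains I + B = 24 + 6 = 30 lattice points.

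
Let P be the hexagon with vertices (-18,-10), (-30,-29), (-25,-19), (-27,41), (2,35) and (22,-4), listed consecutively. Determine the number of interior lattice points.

Using the shoelace formula, 2A = |[(-18)·(-29) − (-30)·(-10)] + [(-30)·(-19) − (-25)·(-29)] + [(-25)·41 − (-27)·(-19)] + [(-27)·35 − 2·41] + [2·(-4) − 22·35] + [22·(-10) − (-18)·(-4)]| = 3568, so the area is 1784.
The number of boundary lattice points is Σ gcd(|Δx|,|Δy|) = gcd(12,19) + gcd(5,10) + gcd(2,60) + gcd(29,6) + gcd(20,39) + gcd(40,6) = 1+5+2+1+1+2 = 12.
Pick's theorem gives I = A − B/2 + 1 = 1784 − 12/2 + 1 = 1779.

1779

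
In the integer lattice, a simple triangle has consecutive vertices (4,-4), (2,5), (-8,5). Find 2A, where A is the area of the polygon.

90

By the shoelace formula, twice the signed area is |[4·5 − 2·(-4)] + [2·5 − (-8)·5] + [(-8)·(-4) − 4·5]| = 90, so the area is 45.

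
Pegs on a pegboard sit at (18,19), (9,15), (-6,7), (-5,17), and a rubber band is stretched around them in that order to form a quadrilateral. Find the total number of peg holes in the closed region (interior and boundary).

Using the shoelace formula, 2A = |(18·15 − 9·19) + (9·7 − (-6)·15) + ((-6)·17 − (-5)·7) + ((-5)·19 − 18·17)| = 216, so the area is 108.
Along each edge there are gcd(|Δx|,|Δy|)+1 lattice points, so counting each shared vertex once the boundary has gcd(9,4) + gcd(15,8) + gcd(1,10) + gcd(23,2) = 1+1+1+1 = 4.
Pick's theorem gives I = A − B/2 + 1 = 108 − 4/2 + 1 = 107, so the closed region contains I + B = 107 + 4 = 111 lattice points.

111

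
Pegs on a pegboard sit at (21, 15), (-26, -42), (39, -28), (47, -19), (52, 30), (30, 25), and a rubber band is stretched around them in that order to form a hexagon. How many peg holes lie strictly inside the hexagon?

The shoelace formula gives twice the area as |(21·(-42) − (-26)·15) + ((-26)·(-28) − 39·(-42)) + (39·(-19) − 47·(-28)) + (47·30 − 52·(-19)) + (52·25 − 30·30) + (30·15 − 21·25)| = 5172, so the area is 2586.
Along each edge there are gcd(|Δx|,|Δy|)+1 lattice points, so counting each shared vertex once the boundary has gcd(47,57) + gcd(65,14) + gcd(8,9) + gcd(5,49) + gcd(22,5) + gcd(9,10) = 1+1+1+1+1+1 = 6.
By Pick's theorem A = I + B/2 − 1, so I = 2586 − 6/2 + 1 = 2584.

2584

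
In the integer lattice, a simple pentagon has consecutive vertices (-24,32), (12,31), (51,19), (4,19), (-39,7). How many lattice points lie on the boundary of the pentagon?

The number of boundary lattice points is Σ gcd(|Δx|,|Δy|) = gcd(36,1) + gcd(39,12) + gcd(47,0) + gcd(43,12) + gcd(15,25) = 1+3+47+1+5 = 57.

57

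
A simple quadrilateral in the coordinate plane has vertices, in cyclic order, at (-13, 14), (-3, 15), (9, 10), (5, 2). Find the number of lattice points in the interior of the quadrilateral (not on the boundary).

The shoelace formula gives twice the area as |((-13)·15 − (-3)·14) + ((-3)·10 − 9·15) + (9·2 − 5·10) + (5·14 − (-13)·2)| = 254, so the area is 127.
Along each edge there are gcd(|Δx|,|Δy|)+1 lattice points, so counting each shared vertex once the boundary has gcd(10,1) + gcd(12,5) + gcd(4,8) + gcd(18,12) = 1+1+4+6 = 12.
By Pick's theorem A = I + B/2 − 1, so I = 127 − 12/2 + 1 = 122.

122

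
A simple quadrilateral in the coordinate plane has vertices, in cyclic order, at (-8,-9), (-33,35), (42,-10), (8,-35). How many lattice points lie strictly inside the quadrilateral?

1721

The shoelace formula gives twice the area as |[(-8)·35 − (-33)·(-9)] + [(-33)·(-10) − 42·35] + [42·(-35) − 8·(-10)] + [8·(-9) − (-8)·(-35)]| = 3459, so the area is 1729.5.
The number of boundary lattice points is Σ gcd(|Δx|,|Δy|) = gcd(25,44) + gcd(75,45) + gcd(34,25) + gcd(16,26) = 1+15+1+2 = 19.
Pick's theorem gives I = A − B/2 + 1 = 1729.5 − 19/2 + 1 = 1721.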